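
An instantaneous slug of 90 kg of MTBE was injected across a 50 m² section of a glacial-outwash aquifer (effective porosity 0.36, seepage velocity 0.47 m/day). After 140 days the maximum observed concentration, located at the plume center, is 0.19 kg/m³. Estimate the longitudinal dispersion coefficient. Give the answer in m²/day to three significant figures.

0.394 m²/day

At the plume center C_max = M/(n_e·A·√(4πDt)), so D = M²/(4πt·(n_e·A·C_max)²).
n_e·A·C_max = 0.36 × 50 × 0.19 = 3.420 kg/m.
D = 90²/(4π × 140 × 3.420²) = 0.394 m²/day.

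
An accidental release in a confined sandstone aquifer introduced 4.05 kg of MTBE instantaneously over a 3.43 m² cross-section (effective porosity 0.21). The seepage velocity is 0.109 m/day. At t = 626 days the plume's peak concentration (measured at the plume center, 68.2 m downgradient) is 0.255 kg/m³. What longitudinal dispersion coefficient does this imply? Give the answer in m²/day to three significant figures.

0.0618 m²/day

At the plume center C_max = M/(n_e·A·√(4πDt)), so D = M²/(4πt·(n_e·A·C_max)²).
n_e·A·C_max = 0.21 × 3.43 × 0.255 = 0.1837 kg/m.
D = 4.05²/(4π × 626 × 0.1837²) = 0.0618 m²/day.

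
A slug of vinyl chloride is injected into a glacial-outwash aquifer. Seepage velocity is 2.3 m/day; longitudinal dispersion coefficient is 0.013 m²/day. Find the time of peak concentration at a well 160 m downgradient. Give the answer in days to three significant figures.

For the 1D instantaneous-source solution, setting ∂C/∂t = 0 at fixed x gives v²t² + 2Dt − x² = 0, so t = (√(D² + v²x²) − D)/v².
√(D² + v²x²) = √(0.013² + 2.3² × 160²) = 368.0; v² = 5.29.
t = (368.0 − 0.013)/5.29 = 69.6 days (vs. the pure-advection estimate x/v = 69.6 d).

69.6 days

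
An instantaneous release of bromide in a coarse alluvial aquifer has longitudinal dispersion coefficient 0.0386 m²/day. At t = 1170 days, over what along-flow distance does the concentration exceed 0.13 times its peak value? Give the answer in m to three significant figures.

The plume is Gaussian with σ = √(2Dt) = √(2 × 0.0386 × 1170) = 9.504 m.
C/C_peak = exp(−Δx²/(2σ²)) = 0.13 ⇒ Δx = σ·√(−2 ln 0.13) = 9.504 × 2.020 = 19.20 m.
Width = 2Δx = 38.4 m.

38.4 m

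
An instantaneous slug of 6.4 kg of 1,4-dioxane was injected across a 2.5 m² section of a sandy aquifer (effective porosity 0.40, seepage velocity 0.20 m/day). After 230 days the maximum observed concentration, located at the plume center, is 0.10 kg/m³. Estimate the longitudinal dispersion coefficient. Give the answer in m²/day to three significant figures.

At the plume center C_max = M/(n_e·A·√(4πDt)), so D = M²/(4πt·(n_e·A·C_max)²).
n_e·A·C_max = 0.40 × 2.5 × 0.10 = 0.1000 kg/m.
D = 6.4²/(4π × 230 × 0.1000²) = 1.42 m²/day.

1.42 m²/day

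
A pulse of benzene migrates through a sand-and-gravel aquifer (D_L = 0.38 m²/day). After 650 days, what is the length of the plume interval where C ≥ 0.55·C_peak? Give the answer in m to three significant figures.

48.6 m

The plume is Gaussian with σ = √(2Dt) = √(2 × 0.38 × 650) = 22.23 m.
C/C_peak = exp(−Δx²/(2σ²)) = 0.55 ⇒ Δx = σ·√(−2 ln 0.55) = 22.23 × 1.093 = 24.30 m.
Width = 2Δx = 48.6 m.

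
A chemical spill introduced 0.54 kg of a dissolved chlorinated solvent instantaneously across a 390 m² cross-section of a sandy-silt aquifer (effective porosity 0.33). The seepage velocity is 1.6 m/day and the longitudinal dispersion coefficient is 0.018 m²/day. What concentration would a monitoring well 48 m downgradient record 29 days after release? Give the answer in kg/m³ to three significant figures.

For an instantaneous plane source, C(x,t) = M/(n_e·A·√(4πDt)) · exp(−(x−vt)²/(4Dt)), with n_e·A the pore (flow) area.
Plume center vt = 1.6 × 29 = 46.4 m, so the well at 48 m is 1.6 m downgradient of the peak.
√(4πDt) = 2.561 m, giving peak height M/(n_e·A·√(4πDt)) = 0.54/(0.33 × 390 × 2.561) = 0.001638 kg/m³.
(x−vt)²/(4Dt) = (1.6)²/(4 × 0.018 × 29) = 1.226; exp(−1.226) = 0.2935.
C = 0.001638 × 0.2935 = 0.000481 kg/m³.

0.000481 kg/m³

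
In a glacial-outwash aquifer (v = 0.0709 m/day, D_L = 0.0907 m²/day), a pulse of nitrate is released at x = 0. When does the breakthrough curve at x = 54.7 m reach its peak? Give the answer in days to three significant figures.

754 days

For the 1D instantaneous-source solution, setting ∂C/∂t = 0 at fixed x gives v²t² + 2Dt − x² = 0, so t = (√(D² + v²x²) − D)/v².
√(D² + v²x²) = √(0.0907² + 0.0709² × 54.7²) = 3.879; v² = 0.00502681.
t = (3.879 − 0.0907)/0.00502681 = 754 days (vs. the pure-advection estimate x/v = 772 d).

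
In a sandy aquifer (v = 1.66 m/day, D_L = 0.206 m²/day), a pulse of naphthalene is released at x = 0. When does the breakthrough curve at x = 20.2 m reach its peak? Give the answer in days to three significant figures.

For the 1D instantaneous-source solution, setting ∂C/∂t = 0 at fixed x gives v²t² + 2Dt − x² = 0, so t = (√(D² + v²x²) − D)/v².
√(D² + v²x²) = √(0.206² + 1.66² × 20.2²) = 33.53; v² = 2.7556.
t = (33.53 − 0.206)/2.7556 = 12.1 days (vs. the pure-advection estimate x/v = 12.2 d).

12.1 days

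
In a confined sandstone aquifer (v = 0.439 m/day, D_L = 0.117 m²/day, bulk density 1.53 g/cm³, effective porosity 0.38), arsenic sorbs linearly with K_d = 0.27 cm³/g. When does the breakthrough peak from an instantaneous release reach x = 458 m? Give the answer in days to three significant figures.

Retardation factor R = 1 + ρ_b·K_d/n = 1 + 1.53 × 0.27/0.38 = 2.087.
Sorption retards both mechanisms: v_R = v/R = 0.2103 m/day, D_R = D/R = 0.05606 m²/day.
Peak time from v_R²t² + 2D_R t − x² = 0: t = (√(D_R² + v_R²x²) − D_R)/v_R².
√(D_R² + v_R²x²) = √(0.05606² + 0.2103² × 458²) = 96.32; v_R² = 0.04423.
t = (96.32 − 0.05606)/0.04423 = 2180 days.

2180 days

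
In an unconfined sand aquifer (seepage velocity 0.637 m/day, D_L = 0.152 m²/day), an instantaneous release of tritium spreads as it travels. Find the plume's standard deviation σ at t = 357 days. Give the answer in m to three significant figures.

Dispersive spreading gives a Gaussian with σ² = 2Dt; advection only shifts the center.
σ = √(2 × 0.152 × 357) = 10.4 m.

10.4 m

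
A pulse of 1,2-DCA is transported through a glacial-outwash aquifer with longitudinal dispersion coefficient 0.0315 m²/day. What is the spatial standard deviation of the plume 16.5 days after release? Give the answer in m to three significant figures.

1.02 m

Dispersive spreading gives a Gaussian with σ² = 2Dt; advection only shifts the center.
σ = √(2 × 0.0315 × 16.5) = 1.02 m.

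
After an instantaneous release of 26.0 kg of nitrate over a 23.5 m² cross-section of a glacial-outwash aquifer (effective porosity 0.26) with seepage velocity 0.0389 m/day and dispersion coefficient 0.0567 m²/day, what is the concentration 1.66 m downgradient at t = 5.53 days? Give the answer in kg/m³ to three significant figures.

0.406 kg/m³

For an instantaneous plane source, C(x,t) = M/(n_e·A·√(4πDt)) · exp(−(x−vt)²/(4Dt)), with n_e·A the pore (flow) area.
Plume center vt = 0.0389 × 5.53 = 0.215117 m, so the well at 1.66 m is 1.444883 m downgradient of the peak.
√(4πDt) = 1.985 m, giving peak height M/(n_e·A·√(4πDt)) = 26.0/(0.26 × 23.5 × 1.985) = 2.144 kg/m³.
(x−vt)²/(4Dt) = (1.444883)²/(4 × 0.0567 × 5.53) = 1.665; exp(−1.665) = 0.1892.
C = 2.144 × 0.1892 = 0.406 kg/m³.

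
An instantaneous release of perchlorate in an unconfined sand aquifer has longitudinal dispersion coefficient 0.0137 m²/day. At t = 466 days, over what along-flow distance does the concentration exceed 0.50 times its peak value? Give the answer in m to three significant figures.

8.41 m

The plume is Gaussian with σ = √(2Dt) = √(2 × 0.0137 × 466) = 3.573 m.
C/C_peak = exp(−Δx²/(2σ²)) = 0.50 ⇒ Δx = σ·√(−2 ln 0.50) = 3.573 × 1.177 = 4.205 m.
Width = 2Δx = 8.41 m.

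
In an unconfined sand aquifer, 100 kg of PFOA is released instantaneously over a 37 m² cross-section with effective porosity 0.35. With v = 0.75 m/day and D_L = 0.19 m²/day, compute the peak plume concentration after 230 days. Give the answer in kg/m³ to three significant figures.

0.330 kg/m³

The peak of an instantaneous 1D plume sits at x = vt; there the Gaussian factor is 1 and C_max = M/(n_e·A·√(4πDt)), where n_e·A is the pore area the mass is dissolved in.
√(4πDt) = √(4π × 0.19 × 230) = 23.43 m, so C_max = 100/(0.35 × 37 × 23.43) = 0.330 kg/m³.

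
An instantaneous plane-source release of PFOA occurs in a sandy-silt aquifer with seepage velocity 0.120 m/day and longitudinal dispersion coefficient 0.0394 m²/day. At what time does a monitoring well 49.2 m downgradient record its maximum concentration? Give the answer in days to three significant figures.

407 days

For the 1D instantaneous-source solution, setting ∂C/∂t = 0 at fixed x gives v²t² + 2Dt − x² = 0, so t = (√(D² + v²x²) − D)/v².
√(D² + v²x²) = √(0.0394² + 0.120² × 49.2²) = 5.904; v² = 0.0144.
t = (5.904 − 0.0394)/0.0144 = 407 days (vs. the pure-advection estimate x/v = 410 d).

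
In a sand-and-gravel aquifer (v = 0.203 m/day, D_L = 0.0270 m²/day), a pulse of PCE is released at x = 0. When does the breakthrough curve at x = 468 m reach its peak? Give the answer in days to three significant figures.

2300 days

For the 1D instantaneous-source solution, setting ∂C/∂t = 0 at fixed x gives v²t² + 2Dt − x² = 0, so t = (√(D² + v²x²) − D)/v².
√(D² + v²x²) = √(0.0270² + 0.203² × 468²) = 95.00; v² = 0.041209.
t = (95.00 − 0.0270)/0.041209 = 2300 days (vs. the pure-advection estimate x/v = 2310 d).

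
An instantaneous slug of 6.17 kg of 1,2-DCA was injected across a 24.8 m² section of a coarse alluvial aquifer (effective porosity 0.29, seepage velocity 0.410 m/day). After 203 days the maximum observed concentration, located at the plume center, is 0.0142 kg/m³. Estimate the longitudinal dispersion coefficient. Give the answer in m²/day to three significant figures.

At the plume center C_max = M/(n_e·A·√(4πDt)), so D = M²/(4πt·(n_e·A·C_max)²).
n_e·A·C_max = 0.29 × 24.8 × 0.0142 = 0.1021 kg/m.
D = 6.17²/(4π × 203 × 0.1021²) = 1.43 m²/day.

1.43 m²/day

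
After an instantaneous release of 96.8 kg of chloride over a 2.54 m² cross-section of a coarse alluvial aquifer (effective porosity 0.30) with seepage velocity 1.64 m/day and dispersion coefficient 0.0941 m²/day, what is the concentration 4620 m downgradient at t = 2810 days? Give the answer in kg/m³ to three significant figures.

For an instantaneous plane source, C(x,t) = M/(n_e·A·√(4πDt)) · exp(−(x−vt)²/(4Dt)), with n_e·A the pore (flow) area.
Plume center vt = 1.64 × 2810 = 4608.4 m, so the well at 4620 m is 11.6 m downgradient of the peak.
√(4πDt) = 57.64 m, giving peak height M/(n_e·A·√(4πDt)) = 96.8/(0.30 × 2.54 × 57.64) = 2.204 kg/m³.
(x−vt)²/(4Dt) = (11.6)²/(4 × 0.0941 × 2810) = 0.1272; exp(−0.1272) = 0.8806.
C = 2.204 × 0.8806 = 1.94 kg/m³.

1.94 kg/m³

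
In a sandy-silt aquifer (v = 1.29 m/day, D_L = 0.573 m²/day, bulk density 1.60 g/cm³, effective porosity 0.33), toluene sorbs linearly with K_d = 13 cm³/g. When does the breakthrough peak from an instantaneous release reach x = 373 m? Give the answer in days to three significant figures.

18500 days

Retardation factor R = 1 + ρ_b·K_d/n = 1 + 1.60 × 13/0.33 = 64.03.
Sorption retards both mechanisms: v_R = v/R = 0.02015 m/day, D_R = D/R = 0.008949 m²/day.
Peak time from v_R²t² + 2D_R t − x² = 0: t = (√(D_R² + v_R²x²) − D_R)/v_R².
√(D_R² + v_R²x²) = √(0.008949² + 0.02015² × 373²) = 7.516; v_R² = 0.0004060.
t = (7.516 − 0.008949)/0.0004060 = 18500 days.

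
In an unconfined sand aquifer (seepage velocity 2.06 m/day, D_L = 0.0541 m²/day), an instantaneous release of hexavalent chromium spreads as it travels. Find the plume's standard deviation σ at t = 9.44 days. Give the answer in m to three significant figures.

1.01 m

Dispersive spreading gives a Gaussian with σ² = 2Dt; advection only shifts the center.
σ = √(2 × 0.0541 × 9.44) = 1.01 m.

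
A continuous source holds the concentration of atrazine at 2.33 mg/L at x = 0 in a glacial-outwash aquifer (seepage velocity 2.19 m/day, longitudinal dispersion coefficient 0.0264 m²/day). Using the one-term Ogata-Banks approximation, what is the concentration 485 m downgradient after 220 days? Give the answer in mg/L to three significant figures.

0.405 mg/L

For a continuous step input, C/C₀ ≈ ½·erfc((x−vt)/(2√(Dt))).
vt = 2.19 × 220 = 481.8 m and 2√(Dt) = 2√(0.0264 × 220) = 4.820 m.
Argument (x−vt)/(2√(Dt)) = (485 − 481.8)/4.820 = 0.6639; ½·erfc(0.6639) = 0.1739.
C = 2.33 × 0.1739 = 0.405 mg/L.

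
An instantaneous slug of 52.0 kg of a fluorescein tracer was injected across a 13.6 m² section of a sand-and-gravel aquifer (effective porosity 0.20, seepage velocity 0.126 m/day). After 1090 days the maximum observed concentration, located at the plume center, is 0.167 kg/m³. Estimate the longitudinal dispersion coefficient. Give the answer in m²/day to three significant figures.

0.957 m²/day

At the plume center C_max = M/(n_e·A·√(4πDt)), so D = M²/(4πt·(n_e·A·C_max)²).
n_e·A·C_max = 0.20 × 13.6 × 0.167 = 0.4542 kg/m.
D = 52.0²/(4π × 1090 × 0.4542²) = 0.957 m²/day.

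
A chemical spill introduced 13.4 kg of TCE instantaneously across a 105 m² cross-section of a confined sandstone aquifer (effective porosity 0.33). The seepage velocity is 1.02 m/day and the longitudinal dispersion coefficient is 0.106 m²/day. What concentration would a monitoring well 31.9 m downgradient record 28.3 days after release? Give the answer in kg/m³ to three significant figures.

For an instantaneous plane source, C(x,t) = M/(n_e·A·√(4πDt)) · exp(−(x−vt)²/(4Dt)), with n_e·A the pore (flow) area.
Plume center vt = 1.02 × 28.3 = 28.866 m, so the well at 31.9 m is 3.034 m downgradient of the peak.
√(4πDt) = 6.140 m, giving peak height M/(n_e·A·√(4πDt)) = 13.4/(0.33 × 105 × 6.140) = 0.06298 kg/m³.
(x−vt)²/(4Dt) = (3.034)²/(4 × 0.106 × 28.3) = 0.7671; exp(−0.7671) = 0.4644.
C = 0.06298 × 0.4644 = 0.0292 kg/m³.

0.0292 kg/m³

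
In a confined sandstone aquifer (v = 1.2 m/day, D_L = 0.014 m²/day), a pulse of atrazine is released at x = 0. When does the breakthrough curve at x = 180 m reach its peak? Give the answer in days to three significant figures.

150 days

For the 1D instantaneous-source solution, setting ∂C/∂t = 0 at fixed x gives v²t² + 2Dt − x² = 0, so t = (√(D² + v²x²) − D)/v².
√(D² + v²x²) = √(0.014² + 1.2² × 180²) = 216.0; v² = 1.44.
t = (216.0 − 0.014)/1.44 = 150 days (vs. the pure-advection estimate x/v = 150 d).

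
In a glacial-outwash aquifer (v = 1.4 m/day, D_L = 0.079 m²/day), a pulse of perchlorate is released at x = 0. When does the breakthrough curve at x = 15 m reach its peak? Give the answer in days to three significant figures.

For the 1D instantaneous-source solution, setting ∂C/∂t = 0 at fixed x gives v²t² + 2Dt − x² = 0, so t = (√(D² + v²x²) − D)/v².
√(D² + v²x²) = √(0.079² + 1.4² × 15²) = 21.00; v² = 1.96.
t = (21.00 − 0.079)/1.96 = 10.7 days (vs. the pure-advection estimate x/v = 10.7 d).

10.7 days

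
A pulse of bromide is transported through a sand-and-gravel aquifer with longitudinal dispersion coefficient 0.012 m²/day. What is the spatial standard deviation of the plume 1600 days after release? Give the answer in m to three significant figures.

Dispersive spreading gives a Gaussian with σ² = 2Dt; advection only shifts the center.
σ = √(2 × 0.012 × 1600) = 6.20 m.

6.20 m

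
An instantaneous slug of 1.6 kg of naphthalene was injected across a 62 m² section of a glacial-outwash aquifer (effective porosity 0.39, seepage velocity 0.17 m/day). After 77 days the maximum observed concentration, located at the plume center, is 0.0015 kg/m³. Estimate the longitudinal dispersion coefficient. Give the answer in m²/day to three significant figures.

2.01 m²/day

At the plume center C_max = M/(n_e·A·√(4πDt)), so D = M²/(4πt·(n_e·A·C_max)²).
n_e·A·C_max = 0.39 × 62 × 0.0015 = 0.03627 kg/m.
D = 1.6²/(4π × 77 × 0.03627²) = 2.01 m²/day.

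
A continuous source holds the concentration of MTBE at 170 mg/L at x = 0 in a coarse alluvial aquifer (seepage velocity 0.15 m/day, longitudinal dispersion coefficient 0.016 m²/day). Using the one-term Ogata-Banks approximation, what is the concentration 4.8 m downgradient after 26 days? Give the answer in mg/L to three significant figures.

For a continuous step input, C/C₀ ≈ ½·erfc((x−vt)/(2√(Dt))).
vt = 0.15 × 26 = 3.9 m and 2√(Dt) = 2√(0.016 × 26) = 1.290 m.
Argument (x−vt)/(2√(Dt)) = (4.8 − 3.9)/1.290 = 0.6977; ½·erfc(0.6977) = 0.1619.
C = 170 × 0.1619 = 27.5 mg/L.

27.5 mg/L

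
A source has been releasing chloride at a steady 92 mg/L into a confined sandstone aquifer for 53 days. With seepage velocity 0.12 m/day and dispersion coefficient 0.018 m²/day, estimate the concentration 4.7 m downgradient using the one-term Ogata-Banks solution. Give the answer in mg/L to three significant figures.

For a continuous step input, C/C₀ ≈ ½·erfc((x−vt)/(2√(Dt))).
vt = 0.12 × 53 = 6.36 m and 2√(Dt) = 2√(0.018 × 53) = 1.953 m.
Argument (x−vt)/(2√(Dt)) = (4.7 − 6.36)/1.953 = -0.8500; ½·erfc(-0.8500) = 0.8853.
C = 92 × 0.8853 = 81.4 mg/L.

81.4 mg/L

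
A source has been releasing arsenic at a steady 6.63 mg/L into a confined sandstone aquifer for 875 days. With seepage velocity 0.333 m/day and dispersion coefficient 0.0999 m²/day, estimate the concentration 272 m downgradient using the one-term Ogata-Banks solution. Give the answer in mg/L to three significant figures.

6.16 mg/L

For a continuous step input, C/C₀ ≈ ½·erfc((x−vt)/(2√(Dt))).
vt = 0.333 × 875 = 291.375 m and 2√(Dt) = 2√(0.0999 × 875) = 18.70 m.
Argument (x−vt)/(2√(Dt)) = (272 − 291.375)/18.70 = -1.036; ½·erfc(-1.036) = 0.9286.
C = 6.63 × 0.9286 = 6.16 mg/L.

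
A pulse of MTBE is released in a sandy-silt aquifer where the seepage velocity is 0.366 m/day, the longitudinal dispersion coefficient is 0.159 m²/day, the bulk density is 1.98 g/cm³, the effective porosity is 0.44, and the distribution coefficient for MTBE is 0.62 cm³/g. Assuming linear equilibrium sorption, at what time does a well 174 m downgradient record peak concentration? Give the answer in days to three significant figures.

Retardation factor R = 1 + ρ_b·K_d/n = 1 + 1.98 × 0.62/0.44 = 3.790.
Sorption retards both mechanisms: v_R = v/R = 0.09657 m/day, D_R = D/R = 0.04195 m²/day.
Peak time from v_R²t² + 2D_R t − x² = 0: t = (√(D_R² + v_R²x²) − D_R)/v_R².
√(D_R² + v_R²x²) = √(0.04195² + 0.09657² × 174²) = 16.80; v_R² = 0.009326.
t = (16.80 − 0.04195)/0.009326 = 1800 days.

1800 days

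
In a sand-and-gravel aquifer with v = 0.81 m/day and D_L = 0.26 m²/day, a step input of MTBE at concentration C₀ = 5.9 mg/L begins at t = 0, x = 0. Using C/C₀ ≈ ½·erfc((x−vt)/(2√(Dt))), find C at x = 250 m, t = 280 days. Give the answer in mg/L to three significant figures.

0.161 mg/L

For a continuous step input, C/C₀ ≈ ½·erfc((x−vt)/(2√(Dt))).
vt = 0.81 × 280 = 226.8 m and 2√(Dt) = 2√(0.26 × 280) = 17.06 m.
Argument (x−vt)/(2√(Dt)) = (250 − 226.8)/17.06 = 1.360; ½·erfc(1.360) = 0.02722.
C = 5.9 × 0.02722 = 0.161 mg/L.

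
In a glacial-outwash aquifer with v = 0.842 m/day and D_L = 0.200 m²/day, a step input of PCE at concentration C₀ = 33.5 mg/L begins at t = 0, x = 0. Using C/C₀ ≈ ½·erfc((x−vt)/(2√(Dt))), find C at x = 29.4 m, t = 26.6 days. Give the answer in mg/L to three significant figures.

For a continuous step input, C/C₀ ≈ ½·erfc((x−vt)/(2√(Dt))).
vt = 0.842 × 26.6 = 22.3972 m and 2√(Dt) = 2√(0.200 × 26.6) = 4.613 m.
Argument (x−vt)/(2√(Dt)) = (29.4 − 22.3972)/4.613 = 1.518; ½·erfc(1.518) = 0.01591.
C = 33.5 × 0.01591 = 0.533 mg/L.

0.533 mg/L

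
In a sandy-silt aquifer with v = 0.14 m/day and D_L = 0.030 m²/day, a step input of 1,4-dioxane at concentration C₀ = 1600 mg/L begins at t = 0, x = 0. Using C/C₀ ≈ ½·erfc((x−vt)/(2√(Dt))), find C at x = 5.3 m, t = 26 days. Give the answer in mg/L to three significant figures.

For a continuous step input, C/C₀ ≈ ½·erfc((x−vt)/(2√(Dt))).
vt = 0.14 × 26 = 3.64 m and 2√(Dt) = 2√(0.030 × 26) = 1.766 m.
Argument (x−vt)/(2√(Dt)) = (5.3 − 3.64)/1.766 = 0.9400; ½·erfc(0.9400) = 0.09186.
C = 1600 × 0.09186 = 147 mg/L.

147 mg/L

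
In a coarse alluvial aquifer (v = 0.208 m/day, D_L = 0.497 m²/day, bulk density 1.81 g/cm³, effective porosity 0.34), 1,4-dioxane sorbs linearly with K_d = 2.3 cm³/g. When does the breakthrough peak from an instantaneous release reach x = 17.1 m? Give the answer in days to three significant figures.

947 days

Retardation factor R = 1 + ρ_b·K_d/n = 1 + 1.81 × 2.3/0.34 = 13.24.
Sorption retards both mechanisms: v_R = v/R = 0.01571 m/day, D_R = D/R = 0.03754 m²/day.
Peak time from v_R²t² + 2D_R t − x² = 0: t = (√(D_R² + v_R²x²) − D_R)/v_R².
√(D_R² + v_R²x²) = √(0.03754² + 0.01571² × 17.1²) = 0.2713; v_R² = 0.0002468.
t = (0.2713 − 0.03754)/0.0002468 = 947 days.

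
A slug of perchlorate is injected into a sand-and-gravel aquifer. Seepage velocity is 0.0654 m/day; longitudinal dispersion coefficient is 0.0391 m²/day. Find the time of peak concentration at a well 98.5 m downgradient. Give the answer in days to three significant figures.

For the 1D instantaneous-source solution, setting ∂C/∂t = 0 at fixed x gives v²t² + 2Dt − x² = 0, so t = (√(D² + v²x²) − D)/v².
√(D² + v²x²) = √(0.0391² + 0.0654² × 98.5²) = 6.442; v² = 0.00427716.
t = (6.442 − 0.0391)/0.00427716 = 1500 days (vs. the pure-advection estimate x/v = 1510 d).

1500 days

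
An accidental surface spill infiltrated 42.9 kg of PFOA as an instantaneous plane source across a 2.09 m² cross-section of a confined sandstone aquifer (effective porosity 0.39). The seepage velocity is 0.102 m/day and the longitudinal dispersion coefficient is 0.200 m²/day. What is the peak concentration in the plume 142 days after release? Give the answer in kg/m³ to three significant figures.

The peak of an instantaneous 1D plume sits at x = vt; there the Gaussian factor is 1 and C_max = M/(n_e·A·√(4πDt)), where n_e·A is the pore area the mass is dissolved in.
√(4πDt) = √(4π × 0.200 × 142) = 18.89 m, so C_max = 42.9/(0.39 × 2.09 × 18.89) = 2.79 kg/m³.

2.79 kg/m³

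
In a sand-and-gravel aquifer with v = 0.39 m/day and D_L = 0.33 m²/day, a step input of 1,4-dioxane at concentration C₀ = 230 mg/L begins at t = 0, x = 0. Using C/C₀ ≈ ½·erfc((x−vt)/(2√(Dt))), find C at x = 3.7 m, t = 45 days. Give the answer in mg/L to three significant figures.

For a continuous step input, C/C₀ ≈ ½·erfc((x−vt)/(2√(Dt))).
vt = 0.39 × 45 = 17.55 m and 2√(Dt) = 2√(0.33 × 45) = 7.707 m.
Argument (x−vt)/(2√(Dt)) = (3.7 − 17.55)/7.707 = -1.797; ½·erfc(-1.797) = 0.9945.
C = 230 × 0.9945 = 229 mg/L.

229 mg/L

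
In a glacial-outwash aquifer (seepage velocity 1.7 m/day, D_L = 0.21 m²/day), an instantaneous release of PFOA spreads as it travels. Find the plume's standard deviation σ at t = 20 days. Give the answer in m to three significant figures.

2.90 m

Dispersive spreading gives a Gaussian with σ² = 2Dt; advection only shifts the center.
σ = √(2 × 0.21 × 20) = 2.90 m.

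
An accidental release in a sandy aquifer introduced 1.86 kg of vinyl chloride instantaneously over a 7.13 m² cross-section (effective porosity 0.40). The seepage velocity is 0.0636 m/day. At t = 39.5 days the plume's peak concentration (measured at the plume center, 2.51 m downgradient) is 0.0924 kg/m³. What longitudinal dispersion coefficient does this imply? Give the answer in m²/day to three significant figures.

0.100 m²/day

At the plume center C_max = M/(n_e·A·√(4πDt)), so D = M²/(4πt·(n_e·A·C_max)²).
n_e·A·C_max = 0.40 × 7.13 × 0.0924 = 0.2635 kg/m.
D = 1.86²/(4π × 39.5 × 0.2635²) = 0.100 m²/day.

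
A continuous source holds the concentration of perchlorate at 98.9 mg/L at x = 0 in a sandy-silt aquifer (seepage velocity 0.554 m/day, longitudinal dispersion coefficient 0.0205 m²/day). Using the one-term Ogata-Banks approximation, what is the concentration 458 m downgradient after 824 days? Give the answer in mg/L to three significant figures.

For a continuous step input, C/C₀ ≈ ½·erfc((x−vt)/(2√(Dt))).
vt = 0.554 × 824 = 456.496 m and 2√(Dt) = 2√(0.0205 × 824) = 8.220 m.
Argument (x−vt)/(2√(Dt)) = (458 − 456.496)/8.220 = 0.1830; ½·erfc(0.1830) = 0.3979.
C = 98.9 × 0.3979 = 39.4 mg/L.

39.4 mg/L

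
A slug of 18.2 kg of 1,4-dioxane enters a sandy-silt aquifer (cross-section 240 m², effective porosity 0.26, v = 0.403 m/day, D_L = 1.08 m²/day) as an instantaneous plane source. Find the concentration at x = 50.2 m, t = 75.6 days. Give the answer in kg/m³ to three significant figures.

0.00276 kg/m³

For an instantaneous plane source, C(x,t) = M/(n_e·A·√(4πDt)) · exp(−(x−vt)²/(4Dt)), with n_e·A the pore (flow) area.
Plume center vt = 0.403 × 75.6 = 30.4668 m, so the well at 50.2 m is 19.7332 m downgradient of the peak.
√(4πDt) = 32.03 m, giving peak height M/(n_e·A·√(4πDt)) = 18.2/(0.26 × 240 × 32.03) = 0.009106 kg/m³.
(x−vt)²/(4Dt) = (19.7332)²/(4 × 1.08 × 75.6) = 1.192; exp(−1.192) = 0.3036.
C = 0.009106 × 0.3036 = 0.00276 kg/m³.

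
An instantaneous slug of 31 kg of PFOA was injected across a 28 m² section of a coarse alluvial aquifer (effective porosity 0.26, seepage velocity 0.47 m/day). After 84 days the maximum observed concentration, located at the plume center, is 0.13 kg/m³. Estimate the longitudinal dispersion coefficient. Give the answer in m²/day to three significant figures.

At the plume center C_max = M/(n_e·A·√(4πDt)), so D = M²/(4πt·(n_e·A·C_max)²).
n_e·A·C_max = 0.26 × 28 × 0.13 = 0.9464 kg/m.
D = 31²/(4π × 84 × 0.9464²) = 1.02 m²/day.

1.02 m²/day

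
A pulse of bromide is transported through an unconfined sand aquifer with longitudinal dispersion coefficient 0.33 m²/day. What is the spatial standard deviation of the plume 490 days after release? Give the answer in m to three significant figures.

18.0 m

Dispersive spreading gives a Gaussian with σ² = 2Dt; advection only shifts the center.
σ = √(2 × 0.33 × 490) = 18.0 m.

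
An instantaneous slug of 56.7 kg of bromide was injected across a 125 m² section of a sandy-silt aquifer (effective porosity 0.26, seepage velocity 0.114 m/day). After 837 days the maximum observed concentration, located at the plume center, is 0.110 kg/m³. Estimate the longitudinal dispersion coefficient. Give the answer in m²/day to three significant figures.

0.0239 m²/day

At the plume center C_max = M/(n_e·A·√(4πDt)), so D = M²/(4πt·(n_e·A·C_max)²).
n_e·A·C_max = 0.26 × 125 × 0.110 = 3.575 kg/m.
D = 56.7²/(4π × 837 × 3.575²) = 0.0239 m²/day.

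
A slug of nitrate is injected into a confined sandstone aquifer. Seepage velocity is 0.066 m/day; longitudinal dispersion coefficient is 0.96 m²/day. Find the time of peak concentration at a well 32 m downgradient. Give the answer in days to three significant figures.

For the 1D instantaneous-source solution, setting ∂C/∂t = 0 at fixed x gives v²t² + 2Dt − x² = 0, so t = (√(D² + v²x²) − D)/v².
√(D² + v²x²) = √(0.96² + 0.066² × 32²) = 2.320; v² = 0.004356.
t = (2.320 − 0.96)/0.004356 = 312 days (vs. the pure-advection estimate x/v = 485 d).

312 days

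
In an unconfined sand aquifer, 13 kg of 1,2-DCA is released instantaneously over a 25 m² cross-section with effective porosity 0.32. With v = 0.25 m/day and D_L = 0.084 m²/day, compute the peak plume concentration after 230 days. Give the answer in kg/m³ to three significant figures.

0.104 kg/m³

The peak of an instantaneous 1D plume sits at x = vt; there the Gaussian factor is 1 and C_max = M/(n_e·A·√(4πDt)), where n_e·A is the pore area the mass is dissolved in.
√(4πDt) = √(4π × 0.084 × 230) = 15.58 m, so C_max = 13/(0.32 × 25 × 15.58) = 0.104 kg/m³.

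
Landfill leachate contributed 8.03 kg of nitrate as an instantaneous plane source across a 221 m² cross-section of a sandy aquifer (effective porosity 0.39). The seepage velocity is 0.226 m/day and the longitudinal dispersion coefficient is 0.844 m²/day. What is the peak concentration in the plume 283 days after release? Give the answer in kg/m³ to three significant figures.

0.00170 kg/m³

The peak of an instantaneous 1D plume sits at x = vt; there the Gaussian factor is 1 and C_max = M/(n_e·A·√(4πDt)), where n_e·A is the pore area the mass is dissolved in.
√(4πDt) = √(4π × 0.844 × 283) = 54.79 m, so C_max = 8.03/(0.39 × 221 × 54.79) = 0.00170 kg/m³.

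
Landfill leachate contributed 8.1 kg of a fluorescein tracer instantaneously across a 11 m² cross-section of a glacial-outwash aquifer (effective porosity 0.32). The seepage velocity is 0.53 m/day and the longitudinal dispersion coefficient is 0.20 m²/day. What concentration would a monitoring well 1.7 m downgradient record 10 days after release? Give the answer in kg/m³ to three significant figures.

For an instantaneous plane source, C(x,t) = M/(n_e·A·√(4πDt)) · exp(−(x−vt)²/(4Dt)), with n_e·A the pore (flow) area.
Plume center vt = 0.53 × 10 = 5.3 m, so the well at 1.7 m is 3.6 m upgradient of the peak.
√(4πDt) = 5.013 m, giving peak height M/(n_e·A·√(4πDt)) = 8.1/(0.32 × 11 × 5.013) = 0.4590 kg/m³.
(x−vt)²/(4Dt) = (-3.6)²/(4 × 0.20 × 10) = 1.620; exp(−1.620) = 0.1979.
C = 0.4590 × 0.1979 = 0.0908 kg/m³.

0.0908 kg/m³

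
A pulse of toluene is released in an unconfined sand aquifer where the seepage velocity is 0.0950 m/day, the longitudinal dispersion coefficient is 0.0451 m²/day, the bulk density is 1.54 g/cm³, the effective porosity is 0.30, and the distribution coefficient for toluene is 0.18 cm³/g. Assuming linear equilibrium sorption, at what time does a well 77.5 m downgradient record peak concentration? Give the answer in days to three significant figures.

Retardation factor R = 1 + ρ_b·K_d/n = 1 + 1.54 × 0.18/0.30 = 1.924.
Sorption retards both mechanisms: v_R = v/R = 0.04938 m/day, D_R = D/R = 0.02344 m²/day.
Peak time from v_R²t² + 2D_R t − x² = 0: t = (√(D_R² + v_R²x²) − D_R)/v_R².
√(D_R² + v_R²x²) = √(0.02344² + 0.04938² × 77.5²) = 3.827; v_R² = 0.002438.
t = (3.827 − 0.02344)/0.002438 = 1560 days.

1560 days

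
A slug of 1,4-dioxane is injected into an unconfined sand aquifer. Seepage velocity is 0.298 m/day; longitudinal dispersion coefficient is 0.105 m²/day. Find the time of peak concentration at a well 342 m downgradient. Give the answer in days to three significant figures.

For the 1D instantaneous-source solution, setting ∂C/∂t = 0 at fixed x gives v²t² + 2Dt − x² = 0, so t = (√(D² + v²x²) − D)/v².
√(D² + v²x²) = √(0.105² + 0.298² × 342²) = 101.9; v² = 0.088804.
t = (101.9 − 0.105)/0.088804 = 1150 days (vs. the pure-advection estimate x/v = 1150 d).

1150 days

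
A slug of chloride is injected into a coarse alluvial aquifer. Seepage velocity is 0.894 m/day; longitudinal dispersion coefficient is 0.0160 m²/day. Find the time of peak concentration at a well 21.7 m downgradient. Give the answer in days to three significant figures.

24.3 days

For the 1D instantaneous-source solution, setting ∂C/∂t = 0 at fixed x gives v²t² + 2Dt − x² = 0, so t = (√(D² + v²x²) − D)/v².
√(D² + v²x²) = √(0.0160² + 0.894² × 21.7²) = 19.40; v² = 0.799236.
t = (19.40 − 0.0160)/0.799236 = 24.3 days (vs. the pure-advection estimate x/v = 24.3 d).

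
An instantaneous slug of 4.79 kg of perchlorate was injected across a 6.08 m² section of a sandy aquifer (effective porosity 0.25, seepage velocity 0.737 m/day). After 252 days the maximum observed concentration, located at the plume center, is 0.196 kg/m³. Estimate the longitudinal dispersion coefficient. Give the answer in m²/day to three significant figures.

0.0816 m²/day

At the plume center C_max = M/(n_e·A·√(4πDt)), so D = M²/(4πt·(n_e·A·C_max)²).
n_e·A·C_max = 0.25 × 6.08 × 0.196 = 0.2979 kg/m.
D = 4.79²/(4π × 252 × 0.2979²) = 0.0816 m²/day.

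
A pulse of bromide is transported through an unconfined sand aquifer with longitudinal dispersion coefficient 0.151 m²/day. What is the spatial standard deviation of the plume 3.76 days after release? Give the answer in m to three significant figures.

Dispersive spreading gives a Gaussian with σ² = 2Dt; advection only shifts the center.
σ = √(2 × 0.151 × 3.76) = 1.07 m.

1.07 m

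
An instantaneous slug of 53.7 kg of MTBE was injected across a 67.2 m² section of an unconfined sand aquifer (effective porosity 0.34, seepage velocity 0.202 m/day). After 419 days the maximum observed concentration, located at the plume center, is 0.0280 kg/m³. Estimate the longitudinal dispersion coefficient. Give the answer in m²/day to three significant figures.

1.34 m²/day

At the plume center C_max = M/(n_e·A·√(4πDt)), so D = M²/(4πt·(n_e·A·C_max)²).
n_e·A·C_max = 0.34 × 67.2 × 0.0280 = 0.6397 kg/m.
D = 53.7²/(4π × 419 × 0.6397²) = 1.34 m²/day.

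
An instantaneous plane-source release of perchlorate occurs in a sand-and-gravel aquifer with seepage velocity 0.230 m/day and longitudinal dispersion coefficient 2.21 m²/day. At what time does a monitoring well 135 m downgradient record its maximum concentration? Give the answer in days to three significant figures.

For the 1D instantaneous-source solution, setting ∂C/∂t = 0 at fixed x gives v²t² + 2Dt − x² = 0, so t = (√(D² + v²x²) − D)/v².
√(D² + v²x²) = √(2.21² + 0.230² × 135²) = 31.13; v² = 0.0529.
t = (31.13 − 2.21)/0.0529 = 547 days (vs. the pure-advection estimate x/v = 587 d).

547 days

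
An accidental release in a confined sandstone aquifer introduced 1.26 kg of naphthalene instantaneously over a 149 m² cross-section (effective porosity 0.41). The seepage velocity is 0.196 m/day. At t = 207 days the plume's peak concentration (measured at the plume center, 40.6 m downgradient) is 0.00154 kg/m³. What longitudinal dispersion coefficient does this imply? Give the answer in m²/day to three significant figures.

0.0690 m²/day

At the plume center C_max = M/(n_e·A·√(4πDt)), so D = M²/(4πt·(n_e·A·C_max)²).
n_e·A·C_max = 0.41 × 149 × 0.00154 = 0.09408 kg/m.
D = 1.26²/(4π × 207 × 0.09408²) = 0.0690 m²/day.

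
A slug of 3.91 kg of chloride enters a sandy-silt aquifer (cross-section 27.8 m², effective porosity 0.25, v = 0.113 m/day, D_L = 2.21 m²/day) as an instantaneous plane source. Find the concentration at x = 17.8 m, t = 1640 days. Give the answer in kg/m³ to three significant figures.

For an instantaneous plane source, C(x,t) = M/(n_e·A·√(4πDt)) · exp(−(x−vt)²/(4Dt)), with n_e·A the pore (flow) area.
Plume center vt = 0.113 × 1640 = 185.32 m, so the well at 17.8 m is 167.52 m upgradient of the peak.
√(4πDt) = 213.4 m, giving peak height M/(n_e·A·√(4πDt)) = 3.91/(0.25 × 27.8 × 213.4) = 0.002636 kg/m³.
(x−vt)²/(4Dt) = (-167.52)²/(4 × 2.21 × 1640) = 1.936; exp(−1.936) = 0.1443.
C = 0.002636 × 0.1443 = 0.000380 kg/m³.

0.000380 kg/m³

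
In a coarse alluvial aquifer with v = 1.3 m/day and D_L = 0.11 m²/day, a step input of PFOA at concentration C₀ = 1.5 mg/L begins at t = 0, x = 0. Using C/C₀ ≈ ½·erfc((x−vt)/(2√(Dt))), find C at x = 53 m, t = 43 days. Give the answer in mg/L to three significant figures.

For a continuous step input, C/C₀ ≈ ½·erfc((x−vt)/(2√(Dt))).
vt = 1.3 × 43 = 55.9 m and 2√(Dt) = 2√(0.11 × 43) = 4.350 m.
Argument (x−vt)/(2√(Dt)) = (53 − 55.9)/4.350 = -0.6667; ½·erfc(-0.6667) = 0.8271.
C = 1.5 × 0.8271 = 1.24 mg/L.

1.24 mg/L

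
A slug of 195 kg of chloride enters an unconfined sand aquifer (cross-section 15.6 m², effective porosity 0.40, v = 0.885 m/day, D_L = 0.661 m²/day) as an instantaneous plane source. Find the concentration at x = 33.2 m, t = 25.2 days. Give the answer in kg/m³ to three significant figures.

0.363 kg/m³

For an instantaneous plane source, C(x,t) = M/(n_e·A·√(4πDt)) · exp(−(x−vt)²/(4Dt)), with n_e·A the pore (flow) area.
Plume center vt = 0.885 × 25.2 = 22.302 m, so the well at 33.2 m is 10.898 m downgradient of the peak.
√(4πDt) = 14.47 m, giving peak height M/(n_e·A·√(4πDt)) = 195/(0.40 × 15.6 × 14.47) = 2.160 kg/m³.
(x−vt)²/(4Dt) = (10.898)²/(4 × 0.661 × 25.2) = 1.783; exp(−1.783) = 0.1681.
C = 2.160 × 0.1681 = 0.363 kg/m³.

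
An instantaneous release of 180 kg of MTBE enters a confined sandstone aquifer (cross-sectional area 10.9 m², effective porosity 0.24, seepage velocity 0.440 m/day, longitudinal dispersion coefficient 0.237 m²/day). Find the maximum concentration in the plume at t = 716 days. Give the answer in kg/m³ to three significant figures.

The peak of an instantaneous 1D plume sits at x = vt; there the Gaussian factor is 1 and C_max = M/(n_e·A·√(4πDt)), where n_e·A is the pore area the mass is dissolved in.
√(4πDt) = √(4π × 0.237 × 716) = 46.18 m, so C_max = 180/(0.24 × 10.9 × 46.18) = 1.49 kg/m³.

1.49 kg/m³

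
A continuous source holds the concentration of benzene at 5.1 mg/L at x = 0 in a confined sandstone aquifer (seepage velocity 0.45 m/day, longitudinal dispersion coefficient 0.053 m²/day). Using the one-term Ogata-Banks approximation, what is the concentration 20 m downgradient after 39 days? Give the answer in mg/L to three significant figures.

For a continuous step input, C/C₀ ≈ ½·erfc((x−vt)/(2√(Dt))).
vt = 0.45 × 39 = 17.55 m and 2√(Dt) = 2√(0.053 × 39) = 2.875 m.
Argument (x−vt)/(2√(Dt)) = (20 − 17.55)/2.875 = 0.8522; ½·erfc(0.8522) = 0.1141.
C = 5.1 × 0.1141 = 0.582 mg/L.

0.582 mg/L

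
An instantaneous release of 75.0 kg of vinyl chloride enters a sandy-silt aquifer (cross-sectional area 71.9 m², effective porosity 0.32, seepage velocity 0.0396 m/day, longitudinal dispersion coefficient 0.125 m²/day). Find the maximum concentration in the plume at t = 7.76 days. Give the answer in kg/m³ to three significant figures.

The peak of an instantaneous 1D plume sits at x = vt; there the Gaussian factor is 1 and C_max = M/(n_e·A·√(4πDt)), where n_e·A is the pore area the mass is dissolved in.
√(4πDt) = √(4π × 0.125 × 7.76) = 3.491 m, so C_max = 75.0/(0.32 × 71.9 × 3.491) = 0.934 kg/m³.

0.934 kg/m³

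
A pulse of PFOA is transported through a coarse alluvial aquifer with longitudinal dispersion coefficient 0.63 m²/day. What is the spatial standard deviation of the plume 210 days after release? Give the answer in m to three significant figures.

16.3 m

Dispersive spreading gives a Gaussian with σ² = 2Dt; advection only shifts the center.
σ = √(2 × 0.63 × 210) = 16.3 m.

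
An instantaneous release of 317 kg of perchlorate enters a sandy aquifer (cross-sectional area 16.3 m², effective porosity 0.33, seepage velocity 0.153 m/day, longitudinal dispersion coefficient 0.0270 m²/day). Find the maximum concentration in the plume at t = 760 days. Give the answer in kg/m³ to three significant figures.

3.67 kg/m³

The peak of an instantaneous 1D plume sits at x = vt; there the Gaussian factor is 1 and C_max = M/(n_e·A·√(4πDt)), where n_e·A is the pore area the mass is dissolved in.
√(4πDt) = √(4π × 0.0270 × 760) = 16.06 m, so C_max = 317/(0.33 × 16.3 × 16.06) = 3.67 kg/m³.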